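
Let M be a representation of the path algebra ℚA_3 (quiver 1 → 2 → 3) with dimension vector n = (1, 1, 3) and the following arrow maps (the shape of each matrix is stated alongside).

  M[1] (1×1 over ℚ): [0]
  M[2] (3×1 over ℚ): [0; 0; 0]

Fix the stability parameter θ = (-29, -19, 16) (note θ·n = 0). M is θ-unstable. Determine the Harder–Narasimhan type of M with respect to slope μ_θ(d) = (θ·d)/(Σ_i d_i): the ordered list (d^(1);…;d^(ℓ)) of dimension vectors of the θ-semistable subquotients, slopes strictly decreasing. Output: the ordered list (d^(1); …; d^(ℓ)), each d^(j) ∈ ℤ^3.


Interval decomposition of M: I[1,1], I[2,2], I[3,3]^3.
HN type (ℓ=3): μ^(1)=16; μ^(2)=-19; μ^(3)=-29

((0, 0, 3); (0, 1, 0); (1, 0, 0))


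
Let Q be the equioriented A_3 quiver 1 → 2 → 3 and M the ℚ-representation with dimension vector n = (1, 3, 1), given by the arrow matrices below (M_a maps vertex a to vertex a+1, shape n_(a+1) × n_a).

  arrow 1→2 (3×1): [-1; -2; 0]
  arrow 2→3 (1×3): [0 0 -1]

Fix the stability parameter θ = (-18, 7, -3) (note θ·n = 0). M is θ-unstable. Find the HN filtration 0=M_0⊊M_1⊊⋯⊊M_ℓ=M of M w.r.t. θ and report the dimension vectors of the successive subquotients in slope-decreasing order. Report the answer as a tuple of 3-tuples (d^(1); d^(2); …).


Interval decomposition of M: I[1,2], I[2,2], I[2,3].
HN type (ℓ=3): μ^(1)=7; μ^(2)=2; μ^(3)=-18

((0, 2, 0); (0, 1, 1); (1, 0, 0))


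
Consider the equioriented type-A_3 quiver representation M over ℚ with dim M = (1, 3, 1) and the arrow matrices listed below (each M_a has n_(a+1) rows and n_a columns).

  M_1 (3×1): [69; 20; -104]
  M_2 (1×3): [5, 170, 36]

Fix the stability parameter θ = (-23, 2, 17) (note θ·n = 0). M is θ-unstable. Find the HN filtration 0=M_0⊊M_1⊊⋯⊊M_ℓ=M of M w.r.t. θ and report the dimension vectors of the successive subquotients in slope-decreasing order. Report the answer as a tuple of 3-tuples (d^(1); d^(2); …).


Interval decomposition of M: I[1,3], I[2,2]^2.
HN type (ℓ=3): μ^(1)=17; μ^(2)=2; μ^(3)=-23

((0, 0, 1); (0, 3, 0); (1, 0, 0))


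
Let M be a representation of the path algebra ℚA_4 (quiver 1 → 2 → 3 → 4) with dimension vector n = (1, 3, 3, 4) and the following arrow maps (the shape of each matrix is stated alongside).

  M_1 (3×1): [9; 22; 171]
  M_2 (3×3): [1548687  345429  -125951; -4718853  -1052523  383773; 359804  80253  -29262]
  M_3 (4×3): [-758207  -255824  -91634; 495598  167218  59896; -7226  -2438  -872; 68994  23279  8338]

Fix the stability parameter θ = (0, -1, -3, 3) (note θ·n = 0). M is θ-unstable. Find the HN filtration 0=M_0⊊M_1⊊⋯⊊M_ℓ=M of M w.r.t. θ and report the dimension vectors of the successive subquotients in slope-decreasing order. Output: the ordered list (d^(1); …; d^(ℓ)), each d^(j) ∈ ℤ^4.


Via rank(M_{q-1}∘⋯∘M_p): M ≅ I[1,2], I[2,3], I[2,4], I[3,4], I[4,4]^2.
μ_θ-semistable layers: μ^(1)=3; μ^(2)=-1/2; μ^(3)=-2; μ^(4)=-3

((0, 0, 0, 4); (1, 1, 0, 0); (0, 2, 2, 0); (0, 0, 1, 0))


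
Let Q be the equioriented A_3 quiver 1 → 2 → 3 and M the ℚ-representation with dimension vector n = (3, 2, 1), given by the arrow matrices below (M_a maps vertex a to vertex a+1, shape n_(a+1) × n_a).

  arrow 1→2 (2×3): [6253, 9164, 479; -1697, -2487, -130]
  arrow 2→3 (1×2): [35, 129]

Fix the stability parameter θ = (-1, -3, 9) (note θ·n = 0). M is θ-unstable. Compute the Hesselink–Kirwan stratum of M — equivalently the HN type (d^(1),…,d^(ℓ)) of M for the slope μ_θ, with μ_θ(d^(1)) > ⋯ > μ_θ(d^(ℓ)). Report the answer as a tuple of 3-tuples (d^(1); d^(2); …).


Interval decomposition of M: I[1,1], I[1,2], I[1,3].
HN type (ℓ=3): μ^(1)=9; μ^(2)=-1; μ^(3)=-2

((0, 0, 1); (1, 0, 0); (2, 2, 0))


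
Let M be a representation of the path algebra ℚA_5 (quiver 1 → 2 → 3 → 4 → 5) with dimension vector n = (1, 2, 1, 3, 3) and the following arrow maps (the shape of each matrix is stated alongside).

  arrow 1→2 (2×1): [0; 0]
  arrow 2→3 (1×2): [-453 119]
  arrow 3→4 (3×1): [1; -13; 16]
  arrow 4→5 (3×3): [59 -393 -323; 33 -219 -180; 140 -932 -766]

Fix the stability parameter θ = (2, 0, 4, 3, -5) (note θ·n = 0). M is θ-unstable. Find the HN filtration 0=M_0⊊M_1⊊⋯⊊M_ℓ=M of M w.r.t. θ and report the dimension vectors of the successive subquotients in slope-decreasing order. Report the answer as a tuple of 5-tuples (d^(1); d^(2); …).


Barcode: M ≅ I[1,1], I[2,2], I[2,4], I[4,5]^2, I[5,5]. HN layers by μ_θ (5 steps, strictly decreasing):
  μ^(1)=7/2; μ^(2)=2; μ^(3)=0; μ^(4)=-1; μ^(5)=-5

((0, 0, 1, 1, 0); (1, 0, 0, 0, 0); (0, 2, 0, 0, 0); (0, 0, 0, 2, 2); (0, 0, 0, 0, 1))


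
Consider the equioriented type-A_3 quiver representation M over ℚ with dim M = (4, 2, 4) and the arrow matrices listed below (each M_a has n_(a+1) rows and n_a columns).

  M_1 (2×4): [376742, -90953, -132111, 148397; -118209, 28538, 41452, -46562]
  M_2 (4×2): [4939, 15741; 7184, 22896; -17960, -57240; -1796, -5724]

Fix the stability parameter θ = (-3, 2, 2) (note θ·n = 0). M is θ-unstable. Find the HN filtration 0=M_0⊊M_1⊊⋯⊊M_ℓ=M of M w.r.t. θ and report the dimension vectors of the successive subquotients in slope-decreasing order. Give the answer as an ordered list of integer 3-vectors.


Barcode: M ≅ I[1,1]^2, I[1,2], I[1,3], I[3,3]^3. HN layers by μ_θ (2 steps, strictly decreasing):
  μ^(1)=2; μ^(2)=-3

((0, 2, 4); (4, 0, 0))


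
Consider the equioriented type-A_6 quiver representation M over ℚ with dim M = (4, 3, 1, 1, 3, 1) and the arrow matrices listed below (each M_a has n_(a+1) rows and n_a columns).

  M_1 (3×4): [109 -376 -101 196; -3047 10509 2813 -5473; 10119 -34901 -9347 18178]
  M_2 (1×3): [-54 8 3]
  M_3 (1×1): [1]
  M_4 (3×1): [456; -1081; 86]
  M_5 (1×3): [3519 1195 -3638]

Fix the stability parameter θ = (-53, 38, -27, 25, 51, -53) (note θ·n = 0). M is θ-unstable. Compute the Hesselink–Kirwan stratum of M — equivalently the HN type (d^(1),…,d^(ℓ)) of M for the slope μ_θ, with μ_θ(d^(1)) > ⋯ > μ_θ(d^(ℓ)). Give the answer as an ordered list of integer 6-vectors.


Barcode: M ≅ I[1,1], I[1,2]^2, I[1,6], I[5,5]^2. HN layers by μ_θ (5 steps, strictly decreasing):
  μ^(1)=51; μ^(2)=38; μ^(3)=23/3; μ^(4)=11/2; μ^(5)=-53

((0, 0, 0, 0, 2, 0); (0, 2, 0, 0, 0, 0); (0, 0, 0, 1, 1, 1); (0, 1, 1, 0, 0, 0); (4, 0, 0, 0, 0, 0))


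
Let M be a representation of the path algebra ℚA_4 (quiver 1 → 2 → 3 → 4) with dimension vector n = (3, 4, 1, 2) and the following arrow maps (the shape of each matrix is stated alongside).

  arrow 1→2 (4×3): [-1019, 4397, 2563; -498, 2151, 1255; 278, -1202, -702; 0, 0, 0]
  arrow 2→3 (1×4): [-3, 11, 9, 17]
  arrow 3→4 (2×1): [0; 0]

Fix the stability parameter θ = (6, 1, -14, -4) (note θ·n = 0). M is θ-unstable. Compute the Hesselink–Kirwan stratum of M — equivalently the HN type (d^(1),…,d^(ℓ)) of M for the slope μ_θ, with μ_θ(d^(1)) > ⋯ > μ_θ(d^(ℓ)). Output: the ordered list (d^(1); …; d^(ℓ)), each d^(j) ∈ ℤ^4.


Interval decomposition of M: I[1,1], I[1,2], I[1,3], I[2,2]^2, I[4,4]^2.
HN type (ℓ=5): μ^(1)=6; μ^(2)=7/2; μ^(3)=1; μ^(4)=-7/3; μ^(5)=-4

((1, 0, 0, 0); (1, 1, 0, 0); (0, 2, 0, 0); (1, 1, 1, 0); (0, 0, 0, 2))


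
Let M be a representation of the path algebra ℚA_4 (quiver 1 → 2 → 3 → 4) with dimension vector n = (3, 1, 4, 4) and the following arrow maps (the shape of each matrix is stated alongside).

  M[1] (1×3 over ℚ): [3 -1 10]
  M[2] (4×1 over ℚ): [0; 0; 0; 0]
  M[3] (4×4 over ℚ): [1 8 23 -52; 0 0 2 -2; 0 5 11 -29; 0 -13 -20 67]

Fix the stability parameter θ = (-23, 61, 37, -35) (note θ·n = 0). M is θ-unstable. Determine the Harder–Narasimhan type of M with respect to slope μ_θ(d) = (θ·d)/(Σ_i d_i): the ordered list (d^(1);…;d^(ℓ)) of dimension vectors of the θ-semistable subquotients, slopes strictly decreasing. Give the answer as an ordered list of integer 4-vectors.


Interval decomposition of M: I[1,1]^2, I[1,2], I[3,4]^4.
HN type (ℓ=3): μ^(1)=61; μ^(2)=1; μ^(3)=-23

((0, 1, 0, 0); (0, 0, 4, 4); (3, 0, 0, 0))


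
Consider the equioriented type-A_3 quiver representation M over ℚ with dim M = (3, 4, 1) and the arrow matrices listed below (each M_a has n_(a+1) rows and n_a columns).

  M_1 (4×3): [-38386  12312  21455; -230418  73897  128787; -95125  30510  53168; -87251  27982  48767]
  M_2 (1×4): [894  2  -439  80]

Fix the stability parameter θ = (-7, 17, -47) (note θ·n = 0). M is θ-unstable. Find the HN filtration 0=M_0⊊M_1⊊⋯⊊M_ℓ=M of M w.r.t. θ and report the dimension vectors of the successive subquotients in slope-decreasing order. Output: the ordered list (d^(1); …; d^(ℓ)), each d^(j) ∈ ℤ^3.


Via rank(M_{q-1}∘⋯∘M_p): M ≅ I[1,2]^2, I[1,3], I[2,2].
μ_θ-semistable layers: μ^(1)=17; μ^(2)=-7; μ^(3)=-37/3

((0, 3, 0); (2, 0, 0); (1, 1, 1))


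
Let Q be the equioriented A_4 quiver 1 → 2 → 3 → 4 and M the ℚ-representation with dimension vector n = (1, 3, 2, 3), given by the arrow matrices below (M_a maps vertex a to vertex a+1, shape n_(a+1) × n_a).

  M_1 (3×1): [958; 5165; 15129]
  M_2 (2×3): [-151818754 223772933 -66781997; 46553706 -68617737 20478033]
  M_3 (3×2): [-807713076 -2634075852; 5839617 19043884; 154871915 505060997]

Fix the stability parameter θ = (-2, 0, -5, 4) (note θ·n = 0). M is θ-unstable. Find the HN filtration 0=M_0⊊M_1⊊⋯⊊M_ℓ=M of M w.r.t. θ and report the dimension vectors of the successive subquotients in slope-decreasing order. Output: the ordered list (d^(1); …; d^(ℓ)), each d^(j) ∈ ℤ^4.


Via rank(M_{q-1}∘⋯∘M_p): M ≅ I[1,2], I[2,2], I[2,4], I[3,4], I[4,4].
μ_θ-semistable layers: μ^(1)=4; μ^(2)=0; μ^(3)=-2; μ^(4)=-5/2; μ^(5)=-5

((0, 0, 0, 3); (0, 2, 0, 0); (1, 0, 0, 0); (0, 1, 1, 0); (0, 0, 1, 0))


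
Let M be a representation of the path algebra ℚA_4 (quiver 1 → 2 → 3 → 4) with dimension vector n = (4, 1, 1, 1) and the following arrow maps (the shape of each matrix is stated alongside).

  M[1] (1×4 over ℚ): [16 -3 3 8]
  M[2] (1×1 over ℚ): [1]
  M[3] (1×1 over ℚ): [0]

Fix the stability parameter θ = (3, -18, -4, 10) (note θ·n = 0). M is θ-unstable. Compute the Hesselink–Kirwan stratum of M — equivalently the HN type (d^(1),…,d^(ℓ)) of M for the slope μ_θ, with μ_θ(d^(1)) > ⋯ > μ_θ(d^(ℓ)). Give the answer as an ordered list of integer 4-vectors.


Via rank(M_{q-1}∘⋯∘M_p): M ≅ I[1,1]^3, I[1,3], I[4,4].
μ_θ-semistable layers: μ^(1)=10; μ^(2)=3; μ^(3)=-4; μ^(4)=-15/2

((0, 0, 0, 1); (3, 0, 0, 0); (0, 0, 1, 0); (1, 1, 0, 0))


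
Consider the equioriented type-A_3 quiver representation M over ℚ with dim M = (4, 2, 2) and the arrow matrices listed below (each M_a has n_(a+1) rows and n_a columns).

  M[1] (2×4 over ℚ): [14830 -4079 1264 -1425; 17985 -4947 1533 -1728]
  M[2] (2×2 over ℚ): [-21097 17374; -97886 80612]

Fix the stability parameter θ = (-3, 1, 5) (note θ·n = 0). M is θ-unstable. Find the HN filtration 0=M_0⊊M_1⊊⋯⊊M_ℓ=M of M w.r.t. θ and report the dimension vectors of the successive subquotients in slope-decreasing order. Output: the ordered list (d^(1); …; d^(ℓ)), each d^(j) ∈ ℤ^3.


Interval decomposition of M: I[1,1]^2, I[1,2], I[1,3], I[3,3].
HN type (ℓ=3): μ^(1)=5; μ^(2)=1; μ^(3)=-3

((0, 0, 2); (0, 2, 0); (4, 0, 0))


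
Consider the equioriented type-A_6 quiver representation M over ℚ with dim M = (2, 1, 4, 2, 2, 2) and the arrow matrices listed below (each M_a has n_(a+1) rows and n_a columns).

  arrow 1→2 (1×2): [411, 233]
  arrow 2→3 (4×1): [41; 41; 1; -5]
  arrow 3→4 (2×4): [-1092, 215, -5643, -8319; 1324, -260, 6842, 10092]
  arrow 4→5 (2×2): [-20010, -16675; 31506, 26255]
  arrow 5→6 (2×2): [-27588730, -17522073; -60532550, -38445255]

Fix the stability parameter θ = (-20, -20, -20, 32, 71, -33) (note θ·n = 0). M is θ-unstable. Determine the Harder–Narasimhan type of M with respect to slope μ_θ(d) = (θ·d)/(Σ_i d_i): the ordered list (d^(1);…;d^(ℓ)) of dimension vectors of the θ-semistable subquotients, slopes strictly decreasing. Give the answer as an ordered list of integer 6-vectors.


Interval decomposition of M: I[1,1], I[1,4], I[3,3]^2, I[3,6], I[5,5], I[6,6].
HN type (ℓ=5): μ^(1)=71; μ^(2)=32; μ^(3)=70/3; μ^(4)=-20; μ^(5)=-33

((0, 0, 0, 0, 1, 0); (0, 0, 0, 1, 0, 0); (0, 0, 0, 1, 1, 1); (2, 1, 4, 0, 0, 0); (0, 0, 0, 0, 0, 1))


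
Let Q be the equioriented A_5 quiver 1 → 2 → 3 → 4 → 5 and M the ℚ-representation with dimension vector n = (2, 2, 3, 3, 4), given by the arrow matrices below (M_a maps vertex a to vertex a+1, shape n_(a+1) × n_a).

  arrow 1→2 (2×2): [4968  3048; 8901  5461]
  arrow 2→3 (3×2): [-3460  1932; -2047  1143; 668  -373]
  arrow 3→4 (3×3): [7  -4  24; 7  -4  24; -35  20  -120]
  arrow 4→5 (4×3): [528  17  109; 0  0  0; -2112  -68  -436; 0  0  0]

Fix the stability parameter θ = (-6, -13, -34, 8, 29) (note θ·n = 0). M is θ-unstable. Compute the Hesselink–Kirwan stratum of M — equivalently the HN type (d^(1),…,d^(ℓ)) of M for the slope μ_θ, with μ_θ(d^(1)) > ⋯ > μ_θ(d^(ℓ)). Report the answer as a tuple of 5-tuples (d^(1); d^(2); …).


Interval decomposition of M: I[1,1], I[1,3], I[2,3], I[3,4], I[4,4], I[4,5], I[5,5]^3.
HN type (ℓ=6): μ^(1)=29; μ^(2)=8; μ^(3)=-6; μ^(4)=-53/3; μ^(5)=-47/2; μ^(6)=-34

((0, 0, 0, 0, 4); (0, 0, 0, 3, 0); (1, 0, 0, 0, 0); (1, 1, 1, 0, 0); (0, 1, 1, 0, 0); (0, 0, 1, 0, 0))


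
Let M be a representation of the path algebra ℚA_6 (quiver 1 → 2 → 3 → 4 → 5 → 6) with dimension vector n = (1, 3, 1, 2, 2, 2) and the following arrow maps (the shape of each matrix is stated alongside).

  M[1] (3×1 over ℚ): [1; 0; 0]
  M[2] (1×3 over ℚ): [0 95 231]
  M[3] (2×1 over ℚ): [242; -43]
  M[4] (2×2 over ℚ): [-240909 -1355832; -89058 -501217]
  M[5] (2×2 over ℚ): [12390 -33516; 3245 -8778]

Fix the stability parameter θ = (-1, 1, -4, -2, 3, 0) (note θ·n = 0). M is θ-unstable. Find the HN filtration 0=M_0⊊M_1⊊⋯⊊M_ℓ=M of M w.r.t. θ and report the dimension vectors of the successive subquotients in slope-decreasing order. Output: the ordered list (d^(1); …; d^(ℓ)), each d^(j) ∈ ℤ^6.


Interval decomposition of M: I[1,2], I[2,2], I[2,5], I[4,6], I[6,6].
HN type (ℓ=7): μ^(1)=3; μ^(2)=3/2; μ^(3)=1; μ^(4)=0; μ^(5)=-1; μ^(6)=-5/3; μ^(7)=-2

((0, 0, 0, 0, 1, 0); (0, 0, 0, 0, 1, 1); (0, 2, 0, 0, 0, 0); (0, 0, 0, 0, 0, 1); (1, 0, 0, 0, 0, 0); (0, 1, 1, 1, 0, 0); (0, 0, 0, 1, 0, 0))


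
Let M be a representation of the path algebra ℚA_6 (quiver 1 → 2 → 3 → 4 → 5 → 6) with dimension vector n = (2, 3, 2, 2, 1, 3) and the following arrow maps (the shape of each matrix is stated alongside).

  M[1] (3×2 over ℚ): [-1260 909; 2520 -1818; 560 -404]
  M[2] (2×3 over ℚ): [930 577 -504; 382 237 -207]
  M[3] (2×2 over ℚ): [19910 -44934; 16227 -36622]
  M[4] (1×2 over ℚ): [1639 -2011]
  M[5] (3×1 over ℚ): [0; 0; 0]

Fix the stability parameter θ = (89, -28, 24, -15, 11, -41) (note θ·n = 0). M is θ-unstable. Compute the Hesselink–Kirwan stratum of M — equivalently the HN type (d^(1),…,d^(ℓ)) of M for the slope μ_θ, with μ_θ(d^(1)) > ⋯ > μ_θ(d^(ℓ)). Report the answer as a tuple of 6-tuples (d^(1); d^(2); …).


Interval decomposition of M: I[1,1], I[1,2], I[2,4], I[2,5], I[6,6]^3.
HN type (ℓ=6): μ^(1)=89; μ^(2)=61/2; μ^(3)=11; μ^(4)=9/2; μ^(5)=-28; μ^(6)=-41

((1, 0, 0, 0, 0, 0); (1, 1, 0, 0, 0, 0); (0, 0, 0, 0, 1, 0); (0, 0, 2, 2, 0, 0); (0, 2, 0, 0, 0, 0); (0, 0, 0, 0, 0, 3))


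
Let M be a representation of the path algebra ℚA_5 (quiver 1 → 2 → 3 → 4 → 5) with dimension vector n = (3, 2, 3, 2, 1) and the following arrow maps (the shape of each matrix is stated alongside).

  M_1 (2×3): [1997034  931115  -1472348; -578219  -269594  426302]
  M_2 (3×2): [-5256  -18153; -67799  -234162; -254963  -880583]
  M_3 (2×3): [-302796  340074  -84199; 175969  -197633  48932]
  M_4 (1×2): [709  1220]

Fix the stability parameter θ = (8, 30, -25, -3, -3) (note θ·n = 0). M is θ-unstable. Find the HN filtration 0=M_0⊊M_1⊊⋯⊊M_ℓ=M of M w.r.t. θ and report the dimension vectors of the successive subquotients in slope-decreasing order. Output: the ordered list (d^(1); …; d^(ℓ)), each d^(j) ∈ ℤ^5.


Via rank(M_{q-1}∘⋯∘M_p): M ≅ I[1,1], I[1,4], I[1,5], I[3,3].
μ_θ-semistable layers: μ^(1)=8; μ^(2)=5/2; μ^(3)=7/5; μ^(4)=-25

((1, 0, 0, 0, 0); (1, 1, 1, 1, 0); (1, 1, 1, 1, 1); (0, 0, 1, 0, 0))


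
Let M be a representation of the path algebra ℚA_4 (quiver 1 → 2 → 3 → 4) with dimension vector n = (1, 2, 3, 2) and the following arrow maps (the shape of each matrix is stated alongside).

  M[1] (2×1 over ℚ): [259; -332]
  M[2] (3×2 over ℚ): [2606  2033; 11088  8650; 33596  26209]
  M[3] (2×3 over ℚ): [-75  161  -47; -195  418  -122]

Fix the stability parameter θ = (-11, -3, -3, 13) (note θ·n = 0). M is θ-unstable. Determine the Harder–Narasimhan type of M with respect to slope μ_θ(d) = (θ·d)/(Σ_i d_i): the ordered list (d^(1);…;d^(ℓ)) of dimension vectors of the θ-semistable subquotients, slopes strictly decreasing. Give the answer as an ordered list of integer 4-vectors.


Interval decomposition of M: I[1,4], I[2,4], I[3,3].
HN type (ℓ=3): μ^(1)=13; μ^(2)=-3; μ^(3)=-11

((0, 0, 0, 2); (0, 2, 3, 0); (1, 0, 0, 0))


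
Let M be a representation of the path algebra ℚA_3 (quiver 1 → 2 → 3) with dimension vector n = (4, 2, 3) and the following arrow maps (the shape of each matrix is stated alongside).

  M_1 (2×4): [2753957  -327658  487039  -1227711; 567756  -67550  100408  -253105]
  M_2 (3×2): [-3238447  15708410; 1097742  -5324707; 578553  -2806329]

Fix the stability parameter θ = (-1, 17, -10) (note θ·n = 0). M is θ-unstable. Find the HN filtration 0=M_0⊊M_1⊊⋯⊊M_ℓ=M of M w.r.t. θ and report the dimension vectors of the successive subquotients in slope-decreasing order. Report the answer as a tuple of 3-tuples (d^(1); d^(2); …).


Via rank(M_{q-1}∘⋯∘M_p): M ≅ I[1,1]^2, I[1,3]^2, I[3,3].
μ_θ-semistable layers: μ^(1)=7/2; μ^(2)=-1; μ^(3)=-10

((0, 2, 2); (4, 0, 0); (0, 0, 1))


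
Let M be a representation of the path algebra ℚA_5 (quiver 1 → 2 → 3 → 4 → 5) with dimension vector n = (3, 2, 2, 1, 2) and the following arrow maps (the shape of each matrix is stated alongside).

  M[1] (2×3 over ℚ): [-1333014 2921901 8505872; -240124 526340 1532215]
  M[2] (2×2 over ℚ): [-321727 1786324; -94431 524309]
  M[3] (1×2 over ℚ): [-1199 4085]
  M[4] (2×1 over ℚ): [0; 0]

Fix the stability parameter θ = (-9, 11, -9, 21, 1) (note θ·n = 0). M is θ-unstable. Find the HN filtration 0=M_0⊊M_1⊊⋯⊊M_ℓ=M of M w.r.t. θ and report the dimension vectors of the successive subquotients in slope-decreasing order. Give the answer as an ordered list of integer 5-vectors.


Barcode: M ≅ I[1,1], I[1,3], I[1,4], I[5,5]^2. HN layers by μ_θ (3 steps, strictly decreasing):
  μ^(1)=21; μ^(2)=1; μ^(3)=-9

((0, 0, 0, 1, 0); (0, 2, 2, 0, 2); (3, 0, 0, 0, 0))


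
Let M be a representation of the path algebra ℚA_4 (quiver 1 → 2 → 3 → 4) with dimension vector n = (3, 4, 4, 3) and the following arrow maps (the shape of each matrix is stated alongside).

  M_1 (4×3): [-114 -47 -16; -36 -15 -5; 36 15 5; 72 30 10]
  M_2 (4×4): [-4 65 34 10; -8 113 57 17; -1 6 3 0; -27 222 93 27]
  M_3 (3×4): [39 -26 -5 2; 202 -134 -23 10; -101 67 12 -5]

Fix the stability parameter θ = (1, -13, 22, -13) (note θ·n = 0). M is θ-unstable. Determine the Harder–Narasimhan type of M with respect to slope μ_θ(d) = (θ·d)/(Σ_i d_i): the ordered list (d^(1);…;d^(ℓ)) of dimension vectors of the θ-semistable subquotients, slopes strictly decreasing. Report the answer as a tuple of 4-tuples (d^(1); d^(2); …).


Via rank(M_{q-1}∘⋯∘M_p): M ≅ I[1,1], I[1,4]^2, I[2,3], I[2,4].
μ_θ-semistable layers: μ^(1)=22; μ^(2)=9/2; μ^(3)=1; μ^(4)=-6; μ^(5)=-13

((0, 0, 1, 0); (0, 0, 3, 3); (1, 0, 0, 0); (2, 2, 0, 0); (0, 2, 0, 0))


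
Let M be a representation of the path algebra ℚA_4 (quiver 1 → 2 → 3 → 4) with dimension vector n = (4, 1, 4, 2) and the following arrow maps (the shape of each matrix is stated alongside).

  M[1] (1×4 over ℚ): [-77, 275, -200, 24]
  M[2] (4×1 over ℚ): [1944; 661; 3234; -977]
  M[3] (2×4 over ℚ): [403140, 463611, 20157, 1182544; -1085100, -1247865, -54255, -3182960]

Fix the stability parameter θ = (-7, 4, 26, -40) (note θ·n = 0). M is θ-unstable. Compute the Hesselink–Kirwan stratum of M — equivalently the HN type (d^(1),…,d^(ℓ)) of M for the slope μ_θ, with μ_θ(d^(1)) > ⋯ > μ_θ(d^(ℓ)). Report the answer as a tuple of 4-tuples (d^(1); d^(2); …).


Via rank(M_{q-1}∘⋯∘M_p): M ≅ I[1,1]^3, I[1,4], I[3,3]^3, I[4,4].
μ_θ-semistable layers: μ^(1)=26; μ^(2)=-10/3; μ^(3)=-7; μ^(4)=-40

((0, 0, 3, 0); (0, 1, 1, 1); (4, 0, 0, 0); (0, 0, 0, 1))


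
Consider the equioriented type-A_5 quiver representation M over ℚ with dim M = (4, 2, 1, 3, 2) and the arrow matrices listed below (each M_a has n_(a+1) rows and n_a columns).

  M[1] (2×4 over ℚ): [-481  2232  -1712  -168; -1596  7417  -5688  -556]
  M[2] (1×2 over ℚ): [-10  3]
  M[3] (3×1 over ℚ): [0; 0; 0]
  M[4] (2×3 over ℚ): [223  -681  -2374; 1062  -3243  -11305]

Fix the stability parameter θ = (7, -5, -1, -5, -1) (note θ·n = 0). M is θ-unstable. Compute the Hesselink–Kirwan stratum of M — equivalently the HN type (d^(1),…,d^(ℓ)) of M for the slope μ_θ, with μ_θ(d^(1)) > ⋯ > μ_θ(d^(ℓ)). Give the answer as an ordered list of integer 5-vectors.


Interval decomposition of M: I[1,1]^2, I[1,2], I[1,3], I[4,4], I[4,5]^2.
HN type (ℓ=5): μ^(1)=7; μ^(2)=1; μ^(3)=1/3; μ^(4)=-1; μ^(5)=-5

((2, 0, 0, 0, 0); (1, 1, 0, 0, 0); (1, 1, 1, 0, 0); (0, 0, 0, 0, 2); (0, 0, 0, 3, 0))


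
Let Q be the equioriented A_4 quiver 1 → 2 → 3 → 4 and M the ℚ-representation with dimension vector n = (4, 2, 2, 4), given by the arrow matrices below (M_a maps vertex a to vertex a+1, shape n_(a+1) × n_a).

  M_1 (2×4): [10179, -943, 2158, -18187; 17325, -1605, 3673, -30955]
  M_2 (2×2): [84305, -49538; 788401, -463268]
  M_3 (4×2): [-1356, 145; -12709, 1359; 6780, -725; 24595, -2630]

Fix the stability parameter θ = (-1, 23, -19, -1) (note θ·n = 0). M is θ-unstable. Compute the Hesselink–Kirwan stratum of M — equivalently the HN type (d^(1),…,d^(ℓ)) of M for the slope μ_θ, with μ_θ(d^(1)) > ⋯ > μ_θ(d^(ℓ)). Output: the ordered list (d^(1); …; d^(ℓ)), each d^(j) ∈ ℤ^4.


Barcode: M ≅ I[1,1]^2, I[1,4]^2, I[4,4]^2. HN layers by μ_θ (2 steps, strictly decreasing):
  μ^(1)=1; μ^(2)=-1

((0, 2, 2, 2); (4, 0, 0, 2))


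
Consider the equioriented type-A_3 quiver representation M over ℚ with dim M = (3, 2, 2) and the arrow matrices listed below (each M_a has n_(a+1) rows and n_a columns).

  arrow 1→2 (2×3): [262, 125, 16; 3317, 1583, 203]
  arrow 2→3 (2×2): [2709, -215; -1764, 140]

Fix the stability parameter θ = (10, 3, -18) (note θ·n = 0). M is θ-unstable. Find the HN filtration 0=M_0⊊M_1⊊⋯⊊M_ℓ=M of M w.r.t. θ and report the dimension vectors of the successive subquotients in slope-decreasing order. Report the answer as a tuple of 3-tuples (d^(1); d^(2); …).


Via rank(M_{q-1}∘⋯∘M_p): M ≅ I[1,1], I[1,2], I[1,3], I[3,3].
μ_θ-semistable layers: μ^(1)=10; μ^(2)=13/2; μ^(3)=-5/3; μ^(4)=-18

((1, 0, 0); (1, 1, 0); (1, 1, 1); (0, 0, 1))


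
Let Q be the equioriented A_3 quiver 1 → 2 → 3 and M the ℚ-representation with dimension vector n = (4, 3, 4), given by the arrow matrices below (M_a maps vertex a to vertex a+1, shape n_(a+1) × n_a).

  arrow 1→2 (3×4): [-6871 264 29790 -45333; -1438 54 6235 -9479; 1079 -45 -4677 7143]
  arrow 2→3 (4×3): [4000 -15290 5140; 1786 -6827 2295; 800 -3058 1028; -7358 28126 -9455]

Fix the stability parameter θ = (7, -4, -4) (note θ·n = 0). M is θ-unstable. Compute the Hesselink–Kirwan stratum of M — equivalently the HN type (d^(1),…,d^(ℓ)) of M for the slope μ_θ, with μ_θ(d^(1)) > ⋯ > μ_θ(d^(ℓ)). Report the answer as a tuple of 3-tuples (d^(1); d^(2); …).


Interval decomposition of M: I[1,1], I[1,2], I[1,3]^2, I[3,3]^2.
HN type (ℓ=4): μ^(1)=7; μ^(2)=3/2; μ^(3)=-1/3; μ^(4)=-4

((1, 0, 0); (1, 1, 0); (2, 2, 2); (0, 0, 2))


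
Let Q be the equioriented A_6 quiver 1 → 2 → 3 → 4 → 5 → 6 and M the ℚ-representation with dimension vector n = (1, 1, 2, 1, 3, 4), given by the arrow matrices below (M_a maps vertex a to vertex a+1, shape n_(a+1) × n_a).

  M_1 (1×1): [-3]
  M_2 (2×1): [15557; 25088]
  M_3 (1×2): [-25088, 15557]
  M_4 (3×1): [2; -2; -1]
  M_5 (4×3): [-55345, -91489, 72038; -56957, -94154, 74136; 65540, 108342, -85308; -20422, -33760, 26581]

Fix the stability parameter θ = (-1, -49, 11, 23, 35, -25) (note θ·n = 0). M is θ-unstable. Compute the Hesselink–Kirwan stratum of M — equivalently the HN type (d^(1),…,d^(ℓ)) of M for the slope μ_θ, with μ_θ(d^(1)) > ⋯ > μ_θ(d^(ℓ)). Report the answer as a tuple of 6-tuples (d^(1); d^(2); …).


Barcode: M ≅ I[1,3], I[3,6], I[5,6]^2, I[6,6]. HN layers by μ_θ (3 steps, strictly decreasing):
  μ^(1)=11; μ^(2)=5; μ^(3)=-25

((0, 0, 2, 1, 1, 1); (0, 0, 0, 0, 2, 2); (1, 1, 0, 0, 0, 1))


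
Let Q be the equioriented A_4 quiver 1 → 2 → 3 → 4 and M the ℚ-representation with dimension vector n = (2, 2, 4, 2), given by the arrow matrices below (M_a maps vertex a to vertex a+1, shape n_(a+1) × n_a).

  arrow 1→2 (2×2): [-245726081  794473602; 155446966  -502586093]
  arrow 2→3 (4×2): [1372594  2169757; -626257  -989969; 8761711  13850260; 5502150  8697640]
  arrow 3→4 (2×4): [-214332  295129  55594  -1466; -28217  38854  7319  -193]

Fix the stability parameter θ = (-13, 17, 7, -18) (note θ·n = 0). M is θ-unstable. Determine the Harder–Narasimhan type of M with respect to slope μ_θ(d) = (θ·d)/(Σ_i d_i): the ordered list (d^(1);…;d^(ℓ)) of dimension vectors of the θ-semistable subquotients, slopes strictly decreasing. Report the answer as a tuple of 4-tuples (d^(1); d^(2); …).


Barcode: M ≅ I[1,3], I[1,4], I[3,3], I[3,4]. HN layers by μ_θ (5 steps, strictly decreasing):
  μ^(1)=12; μ^(2)=7; μ^(3)=2; μ^(4)=-11/2; μ^(5)=-13

((0, 1, 1, 0); (0, 0, 1, 0); (0, 1, 1, 1); (0, 0, 1, 1); (2, 0, 0, 0))


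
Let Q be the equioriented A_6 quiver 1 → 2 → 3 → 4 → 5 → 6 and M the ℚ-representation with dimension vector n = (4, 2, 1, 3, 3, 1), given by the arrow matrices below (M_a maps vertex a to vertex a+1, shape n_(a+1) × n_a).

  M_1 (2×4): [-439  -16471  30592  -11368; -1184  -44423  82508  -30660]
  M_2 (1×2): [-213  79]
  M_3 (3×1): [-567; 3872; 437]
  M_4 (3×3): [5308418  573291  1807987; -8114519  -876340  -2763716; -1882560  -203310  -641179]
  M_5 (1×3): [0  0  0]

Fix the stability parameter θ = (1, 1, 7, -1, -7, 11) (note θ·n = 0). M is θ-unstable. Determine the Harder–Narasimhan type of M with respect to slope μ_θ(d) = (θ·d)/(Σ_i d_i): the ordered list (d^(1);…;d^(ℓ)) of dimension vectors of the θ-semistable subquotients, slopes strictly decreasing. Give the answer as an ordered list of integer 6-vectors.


Barcode: M ≅ I[1,1]^2, I[1,2], I[1,5], I[4,5]^2, I[6,6]. HN layers by μ_θ (4 steps, strictly decreasing):
  μ^(1)=11; μ^(2)=1; μ^(3)=1/5; μ^(4)=-4

((0, 0, 0, 0, 0, 1); (3, 1, 0, 0, 0, 0); (1, 1, 1, 1, 1, 0); (0, 0, 0, 2, 2, 0))


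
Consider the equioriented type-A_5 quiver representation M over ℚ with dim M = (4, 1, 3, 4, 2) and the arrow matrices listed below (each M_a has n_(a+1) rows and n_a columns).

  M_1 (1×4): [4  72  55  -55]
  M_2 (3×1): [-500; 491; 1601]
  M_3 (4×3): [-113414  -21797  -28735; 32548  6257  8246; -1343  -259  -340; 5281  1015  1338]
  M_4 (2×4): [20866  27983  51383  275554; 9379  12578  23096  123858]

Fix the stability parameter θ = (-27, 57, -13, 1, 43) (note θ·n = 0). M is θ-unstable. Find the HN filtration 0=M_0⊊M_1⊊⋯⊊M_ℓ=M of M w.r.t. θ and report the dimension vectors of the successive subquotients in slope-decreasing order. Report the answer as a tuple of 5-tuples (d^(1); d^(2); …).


Via rank(M_{q-1}∘⋯∘M_p): M ≅ I[1,1]^3, I[1,5], I[3,4], I[3,5], I[4,4].
μ_θ-semistable layers: μ^(1)=43; μ^(2)=15; μ^(3)=1; μ^(4)=-13; μ^(5)=-27

((0, 0, 0, 0, 2); (0, 1, 1, 1, 0); (0, 0, 0, 3, 0); (0, 0, 2, 0, 0); (4, 0, 0, 0, 0))


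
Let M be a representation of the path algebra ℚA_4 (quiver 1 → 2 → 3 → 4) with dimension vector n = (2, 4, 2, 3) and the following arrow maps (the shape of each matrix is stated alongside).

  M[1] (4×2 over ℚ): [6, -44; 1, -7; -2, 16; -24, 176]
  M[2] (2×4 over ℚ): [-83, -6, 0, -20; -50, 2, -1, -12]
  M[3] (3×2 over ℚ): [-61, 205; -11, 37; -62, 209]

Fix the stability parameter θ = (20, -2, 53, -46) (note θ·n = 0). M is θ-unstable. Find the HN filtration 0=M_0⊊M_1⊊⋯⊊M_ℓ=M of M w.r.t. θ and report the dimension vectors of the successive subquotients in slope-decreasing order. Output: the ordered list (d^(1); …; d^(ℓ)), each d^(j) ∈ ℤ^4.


Interval decomposition of M: I[1,2], I[1,4], I[2,2], I[2,4], I[4,4].
HN type (ℓ=5): μ^(1)=9; μ^(2)=25/4; μ^(3)=7/2; μ^(4)=-2; μ^(5)=-46

((1, 1, 0, 0); (1, 1, 1, 1); (0, 0, 1, 1); (0, 2, 0, 0); (0, 0, 0, 1))


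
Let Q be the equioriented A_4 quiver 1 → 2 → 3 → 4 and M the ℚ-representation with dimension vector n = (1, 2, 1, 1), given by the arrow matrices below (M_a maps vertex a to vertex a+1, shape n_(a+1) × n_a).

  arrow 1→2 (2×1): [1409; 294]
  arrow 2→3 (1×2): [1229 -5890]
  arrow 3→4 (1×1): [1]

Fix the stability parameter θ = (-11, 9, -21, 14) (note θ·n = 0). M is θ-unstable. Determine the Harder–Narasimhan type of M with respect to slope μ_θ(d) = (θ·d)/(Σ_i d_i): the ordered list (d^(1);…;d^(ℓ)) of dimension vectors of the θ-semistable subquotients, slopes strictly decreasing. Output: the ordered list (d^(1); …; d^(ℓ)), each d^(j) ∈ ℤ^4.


Barcode: M ≅ I[1,4], I[2,2]. HN layers by μ_θ (4 steps, strictly decreasing):
  μ^(1)=14; μ^(2)=9; μ^(3)=-6; μ^(4)=-11

((0, 0, 0, 1); (0, 1, 0, 0); (0, 1, 1, 0); (1, 0, 0, 0))


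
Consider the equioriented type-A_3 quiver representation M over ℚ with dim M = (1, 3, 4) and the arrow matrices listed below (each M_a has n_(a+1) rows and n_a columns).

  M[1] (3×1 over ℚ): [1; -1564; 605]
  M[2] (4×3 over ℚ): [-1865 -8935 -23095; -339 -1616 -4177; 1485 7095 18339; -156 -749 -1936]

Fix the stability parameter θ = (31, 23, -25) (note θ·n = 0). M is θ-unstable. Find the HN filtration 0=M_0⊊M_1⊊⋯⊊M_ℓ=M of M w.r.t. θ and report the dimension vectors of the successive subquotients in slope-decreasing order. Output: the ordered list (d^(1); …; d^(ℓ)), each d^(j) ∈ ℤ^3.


Barcode: M ≅ I[1,2], I[2,3]^2, I[3,3]^2. HN layers by μ_θ (3 steps, strictly decreasing):
  μ^(1)=27; μ^(2)=-1; μ^(3)=-25

((1, 1, 0); (0, 2, 2); (0, 0, 2))


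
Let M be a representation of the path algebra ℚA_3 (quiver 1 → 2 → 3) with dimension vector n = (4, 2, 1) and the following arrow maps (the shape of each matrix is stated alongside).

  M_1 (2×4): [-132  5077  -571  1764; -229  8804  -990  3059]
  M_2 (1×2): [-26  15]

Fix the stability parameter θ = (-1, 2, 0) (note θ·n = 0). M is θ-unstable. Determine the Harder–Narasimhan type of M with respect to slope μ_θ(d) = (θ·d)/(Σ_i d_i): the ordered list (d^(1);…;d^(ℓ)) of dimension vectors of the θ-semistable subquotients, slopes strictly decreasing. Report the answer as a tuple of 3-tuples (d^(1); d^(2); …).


Barcode: M ≅ I[1,1]^2, I[1,2], I[1,3]. HN layers by μ_θ (3 steps, strictly decreasing):
  μ^(1)=2; μ^(2)=1; μ^(3)=-1

((0, 1, 0); (0, 1, 1); (4, 0, 0))


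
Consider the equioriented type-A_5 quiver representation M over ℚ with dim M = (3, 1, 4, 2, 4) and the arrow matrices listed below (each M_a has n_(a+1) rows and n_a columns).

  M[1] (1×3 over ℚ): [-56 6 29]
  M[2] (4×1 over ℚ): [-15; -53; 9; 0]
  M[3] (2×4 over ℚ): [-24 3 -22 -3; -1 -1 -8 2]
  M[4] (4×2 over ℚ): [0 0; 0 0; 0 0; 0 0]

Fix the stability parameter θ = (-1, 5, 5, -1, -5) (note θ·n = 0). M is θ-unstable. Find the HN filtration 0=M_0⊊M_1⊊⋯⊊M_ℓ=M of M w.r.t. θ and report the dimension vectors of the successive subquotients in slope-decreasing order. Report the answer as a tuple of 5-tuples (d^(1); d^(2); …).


Barcode: M ≅ I[1,1]^2, I[1,4], I[3,3]^2, I[3,4], I[5,5]^4. HN layers by μ_θ (5 steps, strictly decreasing):
  μ^(1)=5; μ^(2)=3; μ^(3)=2; μ^(4)=-1; μ^(5)=-5

((0, 0, 2, 0, 0); (0, 1, 1, 1, 0); (0, 0, 1, 1, 0); (3, 0, 0, 0, 0); (0, 0, 0, 0, 4))


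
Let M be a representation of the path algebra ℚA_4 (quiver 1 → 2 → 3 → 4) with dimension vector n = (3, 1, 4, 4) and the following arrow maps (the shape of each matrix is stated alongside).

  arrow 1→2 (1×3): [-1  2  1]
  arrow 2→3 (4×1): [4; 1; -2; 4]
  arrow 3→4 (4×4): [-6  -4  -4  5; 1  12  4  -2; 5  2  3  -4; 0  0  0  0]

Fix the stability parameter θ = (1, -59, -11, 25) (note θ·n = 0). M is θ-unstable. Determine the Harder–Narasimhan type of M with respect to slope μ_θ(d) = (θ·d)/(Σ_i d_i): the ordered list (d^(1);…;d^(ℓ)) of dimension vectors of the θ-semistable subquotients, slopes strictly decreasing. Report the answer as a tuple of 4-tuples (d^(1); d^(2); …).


Interval decomposition of M: I[1,1]^2, I[1,3], I[3,4]^3, I[4,4].
HN type (ℓ=4): μ^(1)=25; μ^(2)=1; μ^(3)=-11; μ^(4)=-29

((0, 0, 0, 4); (2, 0, 0, 0); (0, 0, 4, 0); (1, 1, 0, 0))


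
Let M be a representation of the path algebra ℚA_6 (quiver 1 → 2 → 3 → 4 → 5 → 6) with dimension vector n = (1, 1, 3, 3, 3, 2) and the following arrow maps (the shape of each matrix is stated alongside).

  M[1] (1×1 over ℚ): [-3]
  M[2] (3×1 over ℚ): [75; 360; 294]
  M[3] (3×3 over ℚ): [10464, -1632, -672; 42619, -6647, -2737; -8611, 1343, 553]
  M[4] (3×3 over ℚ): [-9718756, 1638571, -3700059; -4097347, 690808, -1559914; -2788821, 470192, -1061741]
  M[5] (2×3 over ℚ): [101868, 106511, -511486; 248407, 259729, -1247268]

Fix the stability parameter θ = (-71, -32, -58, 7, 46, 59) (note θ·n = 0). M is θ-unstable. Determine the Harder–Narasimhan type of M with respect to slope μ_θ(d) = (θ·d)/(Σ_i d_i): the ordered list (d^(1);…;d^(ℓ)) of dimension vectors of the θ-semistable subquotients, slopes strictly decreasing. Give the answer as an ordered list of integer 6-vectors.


Via rank(M_{q-1}∘⋯∘M_p): M ≅ I[1,5], I[3,3]^2, I[4,6]^2.
μ_θ-semistable layers: μ^(1)=59; μ^(2)=46; μ^(3)=7; μ^(4)=-45; μ^(5)=-58; μ^(6)=-71

((0, 0, 0, 0, 0, 2); (0, 0, 0, 0, 3, 0); (0, 0, 0, 3, 0, 0); (0, 1, 1, 0, 0, 0); (0, 0, 2, 0, 0, 0); (1, 0, 0, 0, 0, 0))


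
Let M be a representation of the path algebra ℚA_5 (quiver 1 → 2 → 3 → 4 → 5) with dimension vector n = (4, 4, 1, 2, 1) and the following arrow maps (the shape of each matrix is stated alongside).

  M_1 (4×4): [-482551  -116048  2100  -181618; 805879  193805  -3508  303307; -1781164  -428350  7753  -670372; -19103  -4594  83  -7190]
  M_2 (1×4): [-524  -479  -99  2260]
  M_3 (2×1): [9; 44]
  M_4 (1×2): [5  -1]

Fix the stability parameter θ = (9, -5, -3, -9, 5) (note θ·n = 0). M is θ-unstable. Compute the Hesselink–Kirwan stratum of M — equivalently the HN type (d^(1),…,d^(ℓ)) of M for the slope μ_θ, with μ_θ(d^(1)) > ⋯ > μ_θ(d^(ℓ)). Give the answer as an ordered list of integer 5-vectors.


Via rank(M_{q-1}∘⋯∘M_p): M ≅ I[1,1], I[1,2]^2, I[1,5], I[2,2], I[4,4].
μ_θ-semistable layers: μ^(1)=9; μ^(2)=5; μ^(3)=2; μ^(4)=-2; μ^(5)=-5; μ^(6)=-9

((1, 0, 0, 0, 0); (0, 0, 0, 0, 1); (2, 2, 0, 0, 0); (1, 1, 1, 1, 0); (0, 1, 0, 0, 0); (0, 0, 0, 1, 0))


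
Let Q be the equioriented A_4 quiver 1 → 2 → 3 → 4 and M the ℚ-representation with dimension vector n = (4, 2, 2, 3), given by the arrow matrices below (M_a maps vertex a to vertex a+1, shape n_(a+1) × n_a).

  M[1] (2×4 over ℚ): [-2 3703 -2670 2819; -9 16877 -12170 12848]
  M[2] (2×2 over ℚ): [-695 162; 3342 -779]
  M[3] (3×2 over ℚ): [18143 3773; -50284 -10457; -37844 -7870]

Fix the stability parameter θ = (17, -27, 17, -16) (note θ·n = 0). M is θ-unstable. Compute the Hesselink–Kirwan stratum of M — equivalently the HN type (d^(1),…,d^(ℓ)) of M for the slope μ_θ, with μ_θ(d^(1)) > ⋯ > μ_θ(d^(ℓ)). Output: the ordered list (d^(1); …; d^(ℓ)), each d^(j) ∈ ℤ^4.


Barcode: M ≅ I[1,1]^2, I[1,4]^2, I[4,4]. HN layers by μ_θ (4 steps, strictly decreasing):
  μ^(1)=17; μ^(2)=1/2; μ^(3)=-5; μ^(4)=-16

((2, 0, 0, 0); (0, 0, 2, 2); (2, 2, 0, 0); (0, 0, 0, 1))


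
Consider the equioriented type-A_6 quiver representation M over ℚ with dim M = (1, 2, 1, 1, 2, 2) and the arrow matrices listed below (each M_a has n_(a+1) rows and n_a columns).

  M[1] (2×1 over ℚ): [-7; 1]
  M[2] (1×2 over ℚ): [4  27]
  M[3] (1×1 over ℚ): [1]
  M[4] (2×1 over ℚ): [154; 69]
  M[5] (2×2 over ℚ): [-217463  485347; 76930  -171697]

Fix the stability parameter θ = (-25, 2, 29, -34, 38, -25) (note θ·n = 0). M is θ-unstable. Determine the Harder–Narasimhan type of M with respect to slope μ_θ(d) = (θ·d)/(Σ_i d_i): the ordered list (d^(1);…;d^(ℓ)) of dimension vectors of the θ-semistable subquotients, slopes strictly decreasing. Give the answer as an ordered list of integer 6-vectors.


Interval decomposition of M: I[1,6], I[2,2], I[5,6].
HN type (ℓ=4): μ^(1)=13/2; μ^(2)=2; μ^(3)=-1; μ^(4)=-25

((0, 0, 0, 0, 2, 2); (0, 1, 0, 0, 0, 0); (0, 1, 1, 1, 0, 0); (1, 0, 0, 0, 0, 0))


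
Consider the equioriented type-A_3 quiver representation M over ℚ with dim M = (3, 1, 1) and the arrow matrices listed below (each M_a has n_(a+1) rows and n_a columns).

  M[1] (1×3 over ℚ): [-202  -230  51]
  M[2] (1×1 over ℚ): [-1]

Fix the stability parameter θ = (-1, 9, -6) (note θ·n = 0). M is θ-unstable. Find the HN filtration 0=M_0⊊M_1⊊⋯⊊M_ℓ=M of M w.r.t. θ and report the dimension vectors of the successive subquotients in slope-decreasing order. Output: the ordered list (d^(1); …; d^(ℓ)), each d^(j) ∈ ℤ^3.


Via rank(M_{q-1}∘⋯∘M_p): M ≅ I[1,1]^2, I[1,3].
μ_θ-semistable layers: μ^(1)=3/2; μ^(2)=-1

((0, 1, 1); (3, 0, 0))


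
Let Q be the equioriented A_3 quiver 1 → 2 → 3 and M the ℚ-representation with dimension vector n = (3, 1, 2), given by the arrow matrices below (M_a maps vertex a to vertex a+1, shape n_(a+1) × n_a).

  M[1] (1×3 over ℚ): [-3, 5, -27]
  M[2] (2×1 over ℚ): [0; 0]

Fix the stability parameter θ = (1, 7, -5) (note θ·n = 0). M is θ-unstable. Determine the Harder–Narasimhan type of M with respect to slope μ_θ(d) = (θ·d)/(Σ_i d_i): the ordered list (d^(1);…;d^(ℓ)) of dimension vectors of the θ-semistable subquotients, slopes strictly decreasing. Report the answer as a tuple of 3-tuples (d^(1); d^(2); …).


Via rank(M_{q-1}∘⋯∘M_p): M ≅ I[1,1]^2, I[1,2], I[3,3]^2.
μ_θ-semistable layers: μ^(1)=7; μ^(2)=1; μ^(3)=-5

((0, 1, 0); (3, 0, 0); (0, 0, 2))


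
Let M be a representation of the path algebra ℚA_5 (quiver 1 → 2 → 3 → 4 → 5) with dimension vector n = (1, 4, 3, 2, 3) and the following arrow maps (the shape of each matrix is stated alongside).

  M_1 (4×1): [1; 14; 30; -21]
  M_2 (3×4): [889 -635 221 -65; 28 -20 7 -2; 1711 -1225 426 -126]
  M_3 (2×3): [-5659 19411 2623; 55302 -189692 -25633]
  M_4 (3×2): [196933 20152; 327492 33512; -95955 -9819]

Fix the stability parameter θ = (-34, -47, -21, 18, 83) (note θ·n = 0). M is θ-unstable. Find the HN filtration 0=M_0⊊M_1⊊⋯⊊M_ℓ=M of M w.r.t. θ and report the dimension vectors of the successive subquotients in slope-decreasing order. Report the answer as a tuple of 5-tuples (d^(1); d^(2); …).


Interval decomposition of M: I[1,5], I[2,2], I[2,3], I[2,5], I[5,5].
HN type (ℓ=5): μ^(1)=83; μ^(2)=18; μ^(3)=-21; μ^(4)=-81/2; μ^(5)=-47

((0, 0, 0, 0, 3); (0, 0, 0, 2, 0); (0, 0, 3, 0, 0); (1, 1, 0, 0, 0); (0, 3, 0, 0, 0))
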